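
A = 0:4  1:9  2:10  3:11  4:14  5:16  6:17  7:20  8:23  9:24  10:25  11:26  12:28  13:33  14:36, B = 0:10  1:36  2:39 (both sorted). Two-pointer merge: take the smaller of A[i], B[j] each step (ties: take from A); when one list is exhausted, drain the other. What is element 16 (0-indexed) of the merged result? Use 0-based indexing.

i=0 j=0: A[i]=4<=B[j]=10 take 4, i++
i=1 j=0: A[i]=9<=B[j]=10 take 9, i++
i=2 j=0: A[i]=10<=B[j]=10 take 10, i++
i=3 j=0: A[i]=11>B[j]=10 take 10, j++
i=3 j=1: A[i]=11<=B[j]=36 take 11, i++
i=4 j=1: A[i]=14<=B[j]=36 take 14, i++
i=5 j=1: A[i]=16<=B[j]=36 take 16, i++
i=6 j=1: A[i]=17<=B[j]=36 take 17, i++
i=7 j=1: A[i]=20<=B[j]=36 take 20, i++
i=8 j=1: A[i]=23<=B[j]=36 take 23, i++
i=9 j=1: A[i]=24<=B[j]=36 take 24, i++
i=10 j=1: A[i]=25<=B[j]=36 take 25, i++
i=11 j=1: A[i]=26<=B[j]=36 take 26, i++
i=12 j=1: A[i]=28<=B[j]=36 take 28, i++
i=13 j=1: A[i]=33<=B[j]=36 take 33, i++
i=14 j=1: A[i]=36<=B[j]=36 take 36, i++
i=15 j=1: A done, take B[j]=36, j++
i=15 j=2: A done, take B[j]=39, j++

merged[16] = 36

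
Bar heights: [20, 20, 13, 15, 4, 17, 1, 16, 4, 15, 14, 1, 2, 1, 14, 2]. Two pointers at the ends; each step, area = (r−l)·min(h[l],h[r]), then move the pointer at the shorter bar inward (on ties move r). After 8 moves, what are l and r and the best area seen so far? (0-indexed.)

l=0 r=15: min(20,2)*15=30 best=30 *, r--
l=0 r=14: min(20,14)*14=196 best=196 *, r--
l=0 r=13: min(20,1)*13=13 best=196, r--
l=0 r=12: min(20,2)*12=24 best=196, r--
l=0 r=11: min(20,1)*11=11 best=196, r--
l=0 r=10: min(20,14)*10=140 best=196, r--
l=0 r=9: min(20,15)*9=135 best=196, r--
l=0 r=8: min(20,4)*8=32 best=196, r--

l=0, r=7, best area=196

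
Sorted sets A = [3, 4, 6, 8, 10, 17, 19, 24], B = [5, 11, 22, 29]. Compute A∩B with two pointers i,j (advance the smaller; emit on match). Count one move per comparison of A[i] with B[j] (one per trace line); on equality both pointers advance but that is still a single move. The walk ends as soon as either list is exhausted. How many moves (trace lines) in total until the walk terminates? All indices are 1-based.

11 moves

i=1 j=1: 3<5, i++
i=2 j=1: 4<5, i++
i=3 j=1: 6>5, j++
i=3 j=2: 6<11, i++
i=4 j=2: 8<11, i++
i=5 j=2: 10<11, i++
i=6 j=2: 17>11, j++
i=6 j=3: 17<22, i++
i=7 j=3: 19<22, i++
i=8 j=3: 24>22, j++
i=8 j=4: 24<29, i++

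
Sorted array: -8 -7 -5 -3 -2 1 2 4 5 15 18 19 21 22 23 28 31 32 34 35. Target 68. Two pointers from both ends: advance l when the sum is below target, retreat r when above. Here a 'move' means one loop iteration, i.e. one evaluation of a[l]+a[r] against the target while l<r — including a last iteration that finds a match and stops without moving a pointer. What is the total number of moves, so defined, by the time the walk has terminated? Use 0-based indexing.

19 moves

[0,19] -8+35=27 <68 → l++
[1,19] -7+35=28 <68 → l++
[2,19] -5+35=30 <68 → l++
[3,19] -3+35=32 <68 → l++
[4,19] -2+35=33 <68 → l++
[5,19] 1+35=36 <68 → l++
[6,19] 2+35=37 <68 → l++
[7,19] 4+35=39 <68 → l++
[8,19] 5+35=40 <68 → l++
[9,19] 15+35=50 <68 → l++
[10,19] 18+35=53 <68 → l++
[11,19] 19+35=54 <68 → l++
[12,19] 21+35=56 <68 → l++
[13,19] 22+35=57 <68 → l++
[14,19] 23+35=58 <68 → l++
[15,19] 28+35=63 <68 → l++
[16,19] 31+35=66 <68 → l++
[17,19] 32+35=67 <68 → l++
[18,19] 34+35=69 >68 → r--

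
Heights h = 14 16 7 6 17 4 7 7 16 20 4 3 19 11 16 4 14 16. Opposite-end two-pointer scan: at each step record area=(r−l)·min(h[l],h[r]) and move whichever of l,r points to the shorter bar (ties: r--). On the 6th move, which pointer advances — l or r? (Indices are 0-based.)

[0,17] min(14,16)*17=238 best=238 * → l++
[1,17] min(16,16)*16=256 best=256 * → r--
[1,16] min(16,14)*15=210 best=256 → r--
[1,15] min(16,4)*14=56 best=256 → r--
[1,14] min(16,16)*13=208 best=256 → r--
[1,13] min(16,11)*12=132 best=256 → r--

r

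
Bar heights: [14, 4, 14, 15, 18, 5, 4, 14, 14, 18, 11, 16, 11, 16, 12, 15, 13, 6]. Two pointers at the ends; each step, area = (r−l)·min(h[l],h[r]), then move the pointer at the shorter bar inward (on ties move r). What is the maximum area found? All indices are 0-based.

max area = 210

[0,17] min(14,6)*17=102 best=102 * → r--
[0,16] min(14,13)*16=208 best=208 * → r--
[0,15] min(14,15)*15=210 best=210 * → l++
[1,15] min(4,15)*14=56 best=210 → l++
[2,15] min(14,15)*13=182 best=210 → l++
[3,15] min(15,15)*12=180 best=210 → r--
[3,14] min(15,12)*11=132 best=210 → r--
[3,13] min(15,16)*10=150 best=210 → l++
[4,13] min(18,16)*9=144 best=210 → r--
[4,12] min(18,11)*8=88 best=210 → r--
[4,11] min(18,16)*7=112 best=210 → r--
[4,10] min(18,11)*6=66 best=210 → r--
[4,9] min(18,18)*5=90 best=210 → r--
[4,8] min(18,14)*4=56 best=210 → r--
[4,7] min(18,14)*3=42 best=210 → r--
[4,6] min(18,4)*2=8 best=210 → r--
[4,5] min(18,5)*1=5 best=210 → r--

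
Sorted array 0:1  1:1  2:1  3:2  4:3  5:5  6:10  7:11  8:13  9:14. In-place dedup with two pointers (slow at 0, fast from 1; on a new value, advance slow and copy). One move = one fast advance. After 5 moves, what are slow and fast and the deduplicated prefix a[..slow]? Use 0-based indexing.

slow=0 fast=1: a[fast]=1=a[slow] dup, fast++
slow=0 fast=2: a[fast]=1=a[slow] dup, fast++
slow=0 fast=3: a[fast]=2≠a[slow]=1 write a[1]=2, slow++,fast++
slow=1 fast=4: a[fast]=3≠a[slow]=2 write a[2]=3, slow++,fast++
slow=2 fast=5: a[fast]=5≠a[slow]=3 write a[3]=5, slow++,fast++

slow=3, fast=6, prefix=[1, 2, 3, 5]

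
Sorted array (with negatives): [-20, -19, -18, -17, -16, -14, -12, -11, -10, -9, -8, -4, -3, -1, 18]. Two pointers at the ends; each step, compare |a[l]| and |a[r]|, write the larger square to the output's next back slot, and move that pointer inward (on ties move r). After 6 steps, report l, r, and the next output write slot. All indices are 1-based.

l=6, r=14, next write slot=9

l=1 r=15: |-20|>|18| out[15]=400, l++
l=2 r=15: |-19|>|18| out[14]=361, l++
l=3 r=15: |-18|<=|18| out[13]=324, r--
l=3 r=14: |-18|>|-1| out[12]=324, l++
l=4 r=14: |-17|>|-1| out[11]=289, l++
l=5 r=14: |-16|>|-1| out[10]=256, l++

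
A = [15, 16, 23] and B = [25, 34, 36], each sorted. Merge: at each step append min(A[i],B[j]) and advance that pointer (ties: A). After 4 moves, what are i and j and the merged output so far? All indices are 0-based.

i=3, j=1, merged so far=[15, 16, 23, 25]

[i=0,j=0] A[i]=15<=B[j]=25 take 15 → i++
[i=1,j=0] A[i]=16<=B[j]=25 take 16 → i++
[i=2,j=0] A[i]=23<=B[j]=25 take 23 → i++
[i=3,j=0] A done, take B[j]=25 → j++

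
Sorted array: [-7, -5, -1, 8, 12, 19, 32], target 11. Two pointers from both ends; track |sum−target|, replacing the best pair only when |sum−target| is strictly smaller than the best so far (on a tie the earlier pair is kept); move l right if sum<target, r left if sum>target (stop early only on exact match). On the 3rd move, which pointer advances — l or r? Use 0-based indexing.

l

[0,6] -7+32=25 d=14 * → r--
[0,5] -7+19=12 d=1 * → r--
[0,4] -7+12=5 d=6 → l++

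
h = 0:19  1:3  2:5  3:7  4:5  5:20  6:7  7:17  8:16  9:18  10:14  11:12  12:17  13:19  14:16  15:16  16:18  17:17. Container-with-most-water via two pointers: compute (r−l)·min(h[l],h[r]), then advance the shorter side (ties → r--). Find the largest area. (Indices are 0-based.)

l=0 r=17: min(19,17)*17=289 best=289 *, r--
l=0 r=16: min(19,18)*16=288 best=289, r--
l=0 r=15: min(19,16)*15=240 best=289, r--
l=0 r=14: min(19,16)*14=224 best=289, r--
l=0 r=13: min(19,19)*13=247 best=289, r--
l=0 r=12: min(19,17)*12=204 best=289, r--
l=0 r=11: min(19,12)*11=132 best=289, r--
l=0 r=10: min(19,14)*10=140 best=289, r--
l=0 r=9: min(19,18)*9=162 best=289, r--
l=0 r=8: min(19,16)*8=128 best=289, r--
l=0 r=7: min(19,17)*7=119 best=289, r--
l=0 r=6: min(19,7)*6=42 best=289, r--
l=0 r=5: min(19,20)*5=95 best=289, l++
l=1 r=5: min(3,20)*4=12 best=289, l++
l=2 r=5: min(5,20)*3=15 best=289, l++
l=3 r=5: min(7,20)*2=14 best=289, l++
l=4 r=5: min(5,20)*1=5 best=289, l++

max area = 289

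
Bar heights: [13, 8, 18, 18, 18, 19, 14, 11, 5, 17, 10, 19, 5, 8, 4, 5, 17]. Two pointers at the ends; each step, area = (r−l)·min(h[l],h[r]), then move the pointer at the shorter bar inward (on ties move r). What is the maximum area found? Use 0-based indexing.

l=0 r=16: min(13,17)*16=208 best=208 *, l++
l=1 r=16: min(8,17)*15=120 best=208, l++
l=2 r=16: min(18,17)*14=238 best=238 *, r--
l=2 r=15: min(18,5)*13=65 best=238, r--
l=2 r=14: min(18,4)*12=48 best=238, r--
l=2 r=13: min(18,8)*11=88 best=238, r--
l=2 r=12: min(18,5)*10=50 best=238, r--
l=2 r=11: min(18,19)*9=162 best=238, l++
l=3 r=11: min(18,19)*8=144 best=238, l++
l=4 r=11: min(18,19)*7=126 best=238, l++
l=5 r=11: min(19,19)*6=114 best=238, r--
l=5 r=10: min(19,10)*5=50 best=238, r--
l=5 r=9: min(19,17)*4=68 best=238, r--
l=5 r=8: min(19,5)*3=15 best=238, r--
l=5 r=7: min(19,11)*2=22 best=238, r--
l=5 r=6: min(19,14)*1=14 best=238, r--

max area = 238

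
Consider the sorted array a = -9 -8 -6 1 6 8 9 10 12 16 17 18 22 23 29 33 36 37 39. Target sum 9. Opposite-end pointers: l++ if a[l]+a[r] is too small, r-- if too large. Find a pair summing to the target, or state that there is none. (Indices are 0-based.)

[0,18] -9+39=30 >9 → r--
[0,17] -9+37=28 >9 → r--
[0,16] -9+36=27 >9 → r--
[0,15] -9+33=24 >9 → r--
[0,14] -9+29=20 >9 → r--
[0,13] -9+23=14 >9 → r--
[0,12] -9+22=13 >9 → r--
[0,11] -9+18=9 → found

(-9, 18)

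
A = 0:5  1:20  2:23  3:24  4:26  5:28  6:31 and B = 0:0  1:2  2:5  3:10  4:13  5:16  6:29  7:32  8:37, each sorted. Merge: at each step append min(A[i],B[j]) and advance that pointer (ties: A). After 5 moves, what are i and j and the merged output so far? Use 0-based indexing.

i=1, j=4, merged so far=[0, 2, 5, 5, 10]

[i=0,j=0] A[i]=5>B[j]=0 take 0 → j++
[i=0,j=1] A[i]=5>B[j]=2 take 2 → j++
[i=0,j=2] A[i]=5<=B[j]=5 take 5 → i++
[i=1,j=2] A[i]=20>B[j]=5 take 5 → j++
[i=1,j=3] A[i]=20>B[j]=10 take 10 → j++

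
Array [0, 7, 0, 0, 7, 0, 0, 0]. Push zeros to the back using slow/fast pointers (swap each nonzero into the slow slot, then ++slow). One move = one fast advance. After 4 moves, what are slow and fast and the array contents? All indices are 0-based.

slow=0 fast=0: a[fast]=0, fast++
slow=0 fast=1: a[fast]=7≠0 swap→a[0]=7, slow++,fast++
slow=1 fast=2: a[fast]=0, fast++
slow=1 fast=3: a[fast]=0, fast++

slow=1, fast=4, a=[7, 0, 0, 0, 7, 0, 0, 0]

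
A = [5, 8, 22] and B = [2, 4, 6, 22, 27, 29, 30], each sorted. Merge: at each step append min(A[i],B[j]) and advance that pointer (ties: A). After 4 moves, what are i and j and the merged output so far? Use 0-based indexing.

i=1, j=3, merged so far=[2, 4, 5, 6]

i=0 j=0: A[i]=5>B[j]=2 take 2, j++
i=0 j=1: A[i]=5>B[j]=4 take 4, j++
i=0 j=2: A[i]=5<=B[j]=6 take 5, i++
i=1 j=2: A[i]=8>B[j]=6 take 6, j++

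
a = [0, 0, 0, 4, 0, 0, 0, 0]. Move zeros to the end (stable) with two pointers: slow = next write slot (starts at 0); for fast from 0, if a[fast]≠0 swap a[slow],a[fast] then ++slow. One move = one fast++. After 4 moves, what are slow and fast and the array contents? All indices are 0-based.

slow=1, fast=4, a=[4, 0, 0, 0, 0, 0, 0, 0]

slow=0 fast=0: a[fast]=0, fast++
slow=0 fast=1: a[fast]=0, fast++
slow=0 fast=2: a[fast]=0, fast++
slow=0 fast=3: a[fast]=4≠0 swap→a[0]=4, slow++,fast++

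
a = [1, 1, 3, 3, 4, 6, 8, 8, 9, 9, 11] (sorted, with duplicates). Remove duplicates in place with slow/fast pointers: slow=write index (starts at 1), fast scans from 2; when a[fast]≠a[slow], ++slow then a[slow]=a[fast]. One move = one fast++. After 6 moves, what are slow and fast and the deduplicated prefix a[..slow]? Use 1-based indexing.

slow=1 fast=2: a[fast]=1=a[slow] dup, fast++
slow=1 fast=3: a[fast]=3≠a[slow]=1 write a[2]=3, slow++,fast++
slow=2 fast=4: a[fast]=3=a[slow] dup, fast++
slow=2 fast=5: a[fast]=4≠a[slow]=3 write a[3]=4, slow++,fast++
slow=3 fast=6: a[fast]=6≠a[slow]=4 write a[4]=6, slow++,fast++
slow=4 fast=7: a[fast]=8≠a[slow]=6 write a[5]=8, slow++,fast++

slow=5, fast=8, prefix=[1, 3, 4, 6, 8]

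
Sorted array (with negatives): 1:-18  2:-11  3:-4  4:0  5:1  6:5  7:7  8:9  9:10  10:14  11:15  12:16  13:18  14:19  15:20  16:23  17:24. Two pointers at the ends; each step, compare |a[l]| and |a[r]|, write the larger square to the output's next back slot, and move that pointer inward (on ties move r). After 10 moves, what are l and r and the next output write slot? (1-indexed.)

[1,17] |-18|<=|24| out[17]=576 → r--
[1,16] |-18|<=|23| out[16]=529 → r--
[1,15] |-18|<=|20| out[15]=400 → r--
[1,14] |-18|<=|19| out[14]=361 → r--
[1,13] |-18|<=|18| out[13]=324 → r--
[1,12] |-18|>|16| out[12]=324 → l++
[2,12] |-11|<=|16| out[11]=256 → r--
[2,11] |-11|<=|15| out[10]=225 → r--
[2,10] |-11|<=|14| out[9]=196 → r--
[2,9] |-11|>|10| out[8]=121 → l++

l=3, r=9, next write slot=7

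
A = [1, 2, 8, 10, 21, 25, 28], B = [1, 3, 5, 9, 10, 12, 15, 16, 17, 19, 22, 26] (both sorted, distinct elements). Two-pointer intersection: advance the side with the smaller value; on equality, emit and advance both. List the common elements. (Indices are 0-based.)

i=0 j=0: 1==1 emit, i++,j++
i=1 j=1: 2<3, i++
i=2 j=1: 8>3, j++
i=2 j=2: 8>5, j++
i=2 j=3: 8<9, i++
i=3 j=3: 10>9, j++
i=3 j=4: 10==10 emit, i++,j++
i=4 j=5: 21>12, j++
i=4 j=6: 21>15, j++
i=4 j=7: 21>16, j++
i=4 j=8: 21>17, j++
i=4 j=9: 21>19, j++
i=4 j=10: 21<22, i++
i=5 j=10: 25>22, j++
i=5 j=11: 25<26, i++
i=6 j=11: 28>26, j++

intersection = [1, 10]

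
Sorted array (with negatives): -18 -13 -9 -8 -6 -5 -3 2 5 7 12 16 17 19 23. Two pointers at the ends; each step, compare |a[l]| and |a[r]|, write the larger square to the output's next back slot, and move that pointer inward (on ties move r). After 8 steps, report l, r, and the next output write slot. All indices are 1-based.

[1,15] |-18|<=|23| out[15]=529 → r--
[1,14] |-18|<=|19| out[14]=361 → r--
[1,13] |-18|>|17| out[13]=324 → l++
[2,13] |-13|<=|17| out[12]=289 → r--
[2,12] |-13|<=|16| out[11]=256 → r--
[2,11] |-13|>|12| out[10]=169 → l++
[3,11] |-9|<=|12| out[9]=144 → r--
[3,10] |-9|>|7| out[8]=81 → l++

l=4, r=10, next write slot=7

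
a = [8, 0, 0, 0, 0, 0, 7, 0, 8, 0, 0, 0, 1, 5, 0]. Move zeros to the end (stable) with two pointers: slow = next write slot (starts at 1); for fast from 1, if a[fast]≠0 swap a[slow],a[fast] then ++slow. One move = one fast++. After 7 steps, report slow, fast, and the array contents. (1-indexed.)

slow=1 fast=1: a[fast]=8≠0 swap→a[1]=8, slow++,fast++
slow=2 fast=2: a[fast]=0, fast++
slow=2 fast=3: a[fast]=0, fast++
slow=2 fast=4: a[fast]=0, fast++
slow=2 fast=5: a[fast]=0, fast++
slow=2 fast=6: a[fast]=0, fast++
slow=2 fast=7: a[fast]=7≠0 swap→a[2]=7, slow++,fast++

slow=3, fast=8, a=[8, 7, 0, 0, 0, 0, 0, 0, 8, 0, 0, 0, 1, 5, 0]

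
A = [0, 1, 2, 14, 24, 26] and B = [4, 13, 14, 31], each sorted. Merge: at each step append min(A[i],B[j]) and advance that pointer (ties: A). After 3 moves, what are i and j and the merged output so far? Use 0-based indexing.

i=0 j=0: A[i]=0<=B[j]=4 take 0, i++
i=1 j=0: A[i]=1<=B[j]=4 take 1, i++
i=2 j=0: A[i]=2<=B[j]=4 take 2, i++

i=3, j=0, merged so far=[0, 1, 2]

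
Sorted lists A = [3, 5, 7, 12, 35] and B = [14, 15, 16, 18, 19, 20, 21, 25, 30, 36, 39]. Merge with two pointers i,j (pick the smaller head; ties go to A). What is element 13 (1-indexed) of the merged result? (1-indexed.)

[i=1,j=1] A[i]=3<=B[j]=14 take 3 → i++
[i=2,j=1] A[i]=5<=B[j]=14 take 5 → i++
[i=3,j=1] A[i]=7<=B[j]=14 take 7 → i++
[i=4,j=1] A[i]=12<=B[j]=14 take 12 → i++
[i=5,j=1] A[i]=35>B[j]=14 take 14 → j++
[i=5,j=2] A[i]=35>B[j]=15 take 15 → j++
[i=5,j=3] A[i]=35>B[j]=16 take 16 → j++
[i=5,j=4] A[i]=35>B[j]=18 take 18 → j++
[i=5,j=5] A[i]=35>B[j]=19 take 19 → j++
[i=5,j=6] A[i]=35>B[j]=20 take 20 → j++
[i=5,j=7] A[i]=35>B[j]=21 take 21 → j++
[i=5,j=8] A[i]=35>B[j]=25 take 25 → j++
[i=5,j=9] A[i]=35>B[j]=30 take 30 → j++
[i=5,j=10] A[i]=35<=B[j]=36 take 35 → i++
[i=6,j=10] A done, take B[j]=36 → j++
[i=6,j=11] A done, take B[j]=39 → j++

merged[13] = 30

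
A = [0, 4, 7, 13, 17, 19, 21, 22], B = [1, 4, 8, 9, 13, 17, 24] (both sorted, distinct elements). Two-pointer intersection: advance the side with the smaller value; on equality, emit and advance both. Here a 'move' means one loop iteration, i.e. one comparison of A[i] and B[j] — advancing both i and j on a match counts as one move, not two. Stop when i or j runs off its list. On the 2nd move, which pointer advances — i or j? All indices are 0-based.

[i=0,j=0] 0<1 → i++
[i=1,j=0] 4>1 → j++

j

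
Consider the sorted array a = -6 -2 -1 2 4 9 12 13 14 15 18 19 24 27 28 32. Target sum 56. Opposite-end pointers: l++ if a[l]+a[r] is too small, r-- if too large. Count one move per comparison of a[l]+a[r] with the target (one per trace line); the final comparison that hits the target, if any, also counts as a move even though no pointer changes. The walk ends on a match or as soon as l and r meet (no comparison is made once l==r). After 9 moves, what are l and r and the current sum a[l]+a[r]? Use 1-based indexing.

l=1 r=16: -6+32=26 <56, l++
l=2 r=16: -2+32=30 <56, l++
l=3 r=16: -1+32=31 <56, l++
l=4 r=16: 2+32=34 <56, l++
l=5 r=16: 4+32=36 <56, l++
l=6 r=16: 9+32=41 <56, l++
l=7 r=16: 12+32=44 <56, l++
l=8 r=16: 13+32=45 <56, l++
l=9 r=16: 14+32=46 <56, l++

l=10, r=16, sum=47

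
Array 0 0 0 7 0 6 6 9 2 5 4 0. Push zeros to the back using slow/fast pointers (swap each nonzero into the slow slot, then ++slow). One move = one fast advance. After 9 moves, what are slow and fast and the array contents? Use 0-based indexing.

slow=0 fast=0: a[fast]=0, fast++
slow=0 fast=1: a[fast]=0, fast++
slow=0 fast=2: a[fast]=0, fast++
slow=0 fast=3: a[fast]=7≠0 swap→a[0]=7, slow++,fast++
slow=1 fast=4: a[fast]=0, fast++
slow=1 fast=5: a[fast]=6≠0 swap→a[1]=6, slow++,fast++
slow=2 fast=6: a[fast]=6≠0 swap→a[2]=6, slow++,fast++
slow=3 fast=7: a[fast]=9≠0 swap→a[3]=9, slow++,fast++
slow=4 fast=8: a[fast]=2≠0 swap→a[4]=2, slow++,fast++

slow=5, fast=9, a=[7, 6, 6, 9, 2, 0, 0, 0, 0, 5, 4, 0]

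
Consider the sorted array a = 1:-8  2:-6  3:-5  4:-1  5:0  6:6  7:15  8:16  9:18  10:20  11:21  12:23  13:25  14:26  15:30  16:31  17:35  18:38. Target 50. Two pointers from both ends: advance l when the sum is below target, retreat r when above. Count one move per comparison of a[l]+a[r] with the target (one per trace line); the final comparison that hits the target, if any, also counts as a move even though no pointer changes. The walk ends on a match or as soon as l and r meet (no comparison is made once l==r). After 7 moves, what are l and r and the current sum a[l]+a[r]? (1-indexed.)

[1,18] -8+38=30 <50 → l++
[2,18] -6+38=32 <50 → l++
[3,18] -5+38=33 <50 → l++
[4,18] -1+38=37 <50 → l++
[5,18] 0+38=38 <50 → l++
[6,18] 6+38=44 <50 → l++
[7,18] 15+38=53 >50 → r--

l=7, r=17, sum=50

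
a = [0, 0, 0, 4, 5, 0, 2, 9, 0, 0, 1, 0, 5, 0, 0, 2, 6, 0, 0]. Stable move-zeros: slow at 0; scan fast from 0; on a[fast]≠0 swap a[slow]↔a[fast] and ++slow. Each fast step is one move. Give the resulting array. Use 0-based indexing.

(s=0,f=0) a[fast]=0 → fast++
(s=0,f=1) a[fast]=0 → fast++
(s=0,f=2) a[fast]=0 → fast++
(s=0,f=3) a[fast]=4≠0 swap→a[0]=4 → slow++,fast++
(s=1,f=4) a[fast]=5≠0 swap→a[1]=5 → slow++,fast++
(s=2,f=5) a[fast]=0 → fast++
(s=2,f=6) a[fast]=2≠0 swap→a[2]=2 → slow++,fast++
(s=3,f=7) a[fast]=9≠0 swap→a[3]=9 → slow++,fast++
(s=4,f=8) a[fast]=0 → fast++
(s=4,f=9) a[fast]=0 → fast++
(s=4,f=10) a[fast]=1≠0 swap→a[4]=1 → slow++,fast++
(s=5,f=11) a[fast]=0 → fast++
(s=5,f=12) a[fast]=5≠0 swap→a[5]=5 → slow++,fast++
(s=6,f=13) a[fast]=0 → fast++
(s=6,f=14) a[fast]=0 → fast++
(s=6,f=15) a[fast]=2≠0 swap→a[6]=2 → slow++,fast++
(s=7,f=16) a[fast]=6≠0 swap→a[7]=6 → slow++,fast++
(s=8,f=17) a[fast]=0 → fast++
(s=8,f=18) a[fast]=0 → fast++

[4, 5, 2, 9, 1, 5, 2, 6, 0, 0, 0, 0, 0, 0, 0, 0, 0, 0, 0]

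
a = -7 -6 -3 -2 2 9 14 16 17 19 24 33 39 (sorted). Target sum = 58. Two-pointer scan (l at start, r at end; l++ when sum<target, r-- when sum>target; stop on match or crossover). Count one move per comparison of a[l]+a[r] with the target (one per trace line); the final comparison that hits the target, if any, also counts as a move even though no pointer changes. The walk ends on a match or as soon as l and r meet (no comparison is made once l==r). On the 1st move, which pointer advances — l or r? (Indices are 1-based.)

l=1 r=13: -7+39=32 <58, l++

l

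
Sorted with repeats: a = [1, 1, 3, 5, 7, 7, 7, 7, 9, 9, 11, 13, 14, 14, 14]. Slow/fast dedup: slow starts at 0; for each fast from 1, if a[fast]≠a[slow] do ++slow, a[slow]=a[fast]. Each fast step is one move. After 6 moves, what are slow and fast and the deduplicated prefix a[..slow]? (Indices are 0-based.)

slow=3, fast=7, prefix=[1, 3, 5, 7]

slow=0 fast=1: a[fast]=1=a[slow] dup, fast++
slow=0 fast=2: a[fast]=3≠a[slow]=1 write a[1]=3, slow++,fast++
slow=1 fast=3: a[fast]=5≠a[slow]=3 write a[2]=5, slow++,fast++
slow=2 fast=4: a[fast]=7≠a[slow]=5 write a[3]=7, slow++,fast++
slow=3 fast=5: a[fast]=7=a[slow] dup, fast++
slow=3 fast=6: a[fast]=7=a[slow] dup, fast++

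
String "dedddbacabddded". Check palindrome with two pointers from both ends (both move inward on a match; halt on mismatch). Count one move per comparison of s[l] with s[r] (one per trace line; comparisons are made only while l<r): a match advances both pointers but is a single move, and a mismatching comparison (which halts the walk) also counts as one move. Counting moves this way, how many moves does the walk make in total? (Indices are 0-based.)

l=0 r=14: 'd'=='d', l++,r--
l=1 r=13: 'e'=='e', l++,r--
l=2 r=12: 'd'=='d', l++,r--
l=3 r=11: 'd'=='d', l++,r--
l=4 r=10: 'd'=='d', l++,r--
l=5 r=9: 'b'=='b', l++,r--
l=6 r=8: 'a'=='a', l++,r--

7 moves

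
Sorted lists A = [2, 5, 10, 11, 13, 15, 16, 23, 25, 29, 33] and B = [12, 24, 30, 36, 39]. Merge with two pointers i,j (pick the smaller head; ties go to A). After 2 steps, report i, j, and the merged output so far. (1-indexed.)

[i=1,j=1] A[i]=2<=B[j]=12 take 2 → i++
[i=2,j=1] A[i]=5<=B[j]=12 take 5 → i++

i=3, j=1, merged so far=[2, 5]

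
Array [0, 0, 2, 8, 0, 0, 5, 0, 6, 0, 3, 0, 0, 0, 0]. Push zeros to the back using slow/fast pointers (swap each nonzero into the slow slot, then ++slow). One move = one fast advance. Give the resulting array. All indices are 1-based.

[2, 8, 5, 6, 3, 0, 0, 0, 0, 0, 0, 0, 0, 0, 0]

slow=1 fast=1: a[fast]=0, fast++
slow=1 fast=2: a[fast]=0, fast++
slow=1 fast=3: a[fast]=2≠0 swap→a[1]=2, slow++,fast++
slow=2 fast=4: a[fast]=8≠0 swap→a[2]=8, slow++,fast++
slow=3 fast=5: a[fast]=0, fast++
slow=3 fast=6: a[fast]=0, fast++
slow=3 fast=7: a[fast]=5≠0 swap→a[3]=5, slow++,fast++
slow=4 fast=8: a[fast]=0, fast++
slow=4 fast=9: a[fast]=6≠0 swap→a[4]=6, slow++,fast++
slow=5 fast=10: a[fast]=0, fast++
slow=5 fast=11: a[fast]=3≠0 swap→a[5]=3, slow++,fast++
slow=6 fast=12: a[fast]=0, fast++
slow=6 fast=13: a[fast]=0, fast++
slow=6 fast=14: a[fast]=0, fast++
slow=6 fast=15: a[fast]=0, fast++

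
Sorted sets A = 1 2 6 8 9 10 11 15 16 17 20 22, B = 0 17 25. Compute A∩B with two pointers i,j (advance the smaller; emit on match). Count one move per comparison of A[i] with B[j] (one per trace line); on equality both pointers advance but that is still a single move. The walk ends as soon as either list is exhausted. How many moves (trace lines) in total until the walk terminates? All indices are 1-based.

13 moves

i=1 j=1: 1>0, j++
i=1 j=2: 1<17, i++
i=2 j=2: 2<17, i++
i=3 j=2: 6<17, i++
i=4 j=2: 8<17, i++
i=5 j=2: 9<17, i++
i=6 j=2: 10<17, i++
i=7 j=2: 11<17, i++
i=8 j=2: 15<17, i++
i=9 j=2: 16<17, i++
i=10 j=2: 17==17 emit, i++,j++
i=11 j=3: 20<25, i++
i=12 j=3: 22<25, i++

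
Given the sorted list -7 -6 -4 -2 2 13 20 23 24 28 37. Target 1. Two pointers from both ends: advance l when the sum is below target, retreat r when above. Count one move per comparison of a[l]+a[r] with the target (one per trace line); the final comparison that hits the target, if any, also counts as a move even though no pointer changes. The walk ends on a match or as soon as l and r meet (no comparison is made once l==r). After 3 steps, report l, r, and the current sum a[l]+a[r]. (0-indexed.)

[0,10] -7+37=30 >1 → r--
[0,9] -7+28=21 >1 → r--
[0,8] -7+24=17 >1 → r--

l=0, r=7, sum=16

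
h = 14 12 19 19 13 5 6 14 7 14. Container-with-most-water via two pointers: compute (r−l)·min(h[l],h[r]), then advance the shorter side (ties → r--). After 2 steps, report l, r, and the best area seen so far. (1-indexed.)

l=1, r=8, best area=126

l=1 r=10: min(14,14)*9=126 best=126 *, r--
l=1 r=9: min(14,7)*8=56 best=126, r--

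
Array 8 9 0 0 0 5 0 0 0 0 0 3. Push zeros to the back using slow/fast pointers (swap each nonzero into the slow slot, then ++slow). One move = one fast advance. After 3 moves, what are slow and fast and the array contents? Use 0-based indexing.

slow=0 fast=0: a[fast]=8≠0 swap→a[0]=8, slow++,fast++
slow=1 fast=1: a[fast]=9≠0 swap→a[1]=9, slow++,fast++
slow=2 fast=2: a[fast]=0, fast++

slow=2, fast=3, a=[8, 9, 0, 0, 0, 5, 0, 0, 0, 0, 0, 3]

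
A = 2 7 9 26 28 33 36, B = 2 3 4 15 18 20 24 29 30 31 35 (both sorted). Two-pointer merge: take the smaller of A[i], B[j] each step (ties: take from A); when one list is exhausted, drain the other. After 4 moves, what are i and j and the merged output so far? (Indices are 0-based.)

i=0 j=0: A[i]=2<=B[j]=2 take 2, i++
i=1 j=0: A[i]=7>B[j]=2 take 2, j++
i=1 j=1: A[i]=7>B[j]=3 take 3, j++
i=1 j=2: A[i]=7>B[j]=4 take 4, j++

i=1, j=3, merged so far=[2, 2, 3, 4]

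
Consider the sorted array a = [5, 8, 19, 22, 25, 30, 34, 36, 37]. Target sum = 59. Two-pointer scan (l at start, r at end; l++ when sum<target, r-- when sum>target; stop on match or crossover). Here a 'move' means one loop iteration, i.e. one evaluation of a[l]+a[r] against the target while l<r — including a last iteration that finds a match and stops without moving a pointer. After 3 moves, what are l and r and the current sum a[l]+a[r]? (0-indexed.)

l=3, r=8, sum=59

[0,8] 5+37=42 <59 → l++
[1,8] 8+37=45 <59 → l++
[2,8] 19+37=56 <59 → l++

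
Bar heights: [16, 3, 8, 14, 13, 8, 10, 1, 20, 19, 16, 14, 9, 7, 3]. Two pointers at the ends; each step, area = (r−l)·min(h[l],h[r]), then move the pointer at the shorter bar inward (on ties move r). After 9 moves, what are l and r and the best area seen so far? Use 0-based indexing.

l=4, r=9, best area=160

[0,14] min(16,3)*14=42 best=42 * → r--
[0,13] min(16,7)*13=91 best=91 * → r--
[0,12] min(16,9)*12=108 best=108 * → r--
[0,11] min(16,14)*11=154 best=154 * → r--
[0,10] min(16,16)*10=160 best=160 * → r--
[0,9] min(16,19)*9=144 best=160 → l++
[1,9] min(3,19)*8=24 best=160 → l++
[2,9] min(8,19)*7=56 best=160 → l++
[3,9] min(14,19)*6=84 best=160 → l++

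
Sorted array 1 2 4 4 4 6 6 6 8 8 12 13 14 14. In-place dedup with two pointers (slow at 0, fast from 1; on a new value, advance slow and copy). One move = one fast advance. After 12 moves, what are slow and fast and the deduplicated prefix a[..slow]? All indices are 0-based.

slow=0 fast=1: a[fast]=2≠a[slow]=1 write a[1]=2, slow++,fast++
slow=1 fast=2: a[fast]=4≠a[slow]=2 write a[2]=4, slow++,fast++
slow=2 fast=3: a[fast]=4=a[slow] dup, fast++
slow=2 fast=4: a[fast]=4=a[slow] dup, fast++
slow=2 fast=5: a[fast]=6≠a[slow]=4 write a[3]=6, slow++,fast++
slow=3 fast=6: a[fast]=6=a[slow] dup, fast++
slow=3 fast=7: a[fast]=6=a[slow] dup, fast++
slow=3 fast=8: a[fast]=8≠a[slow]=6 write a[4]=8, slow++,fast++
slow=4 fast=9: a[fast]=8=a[slow] dup, fast++
slow=4 fast=10: a[fast]=12≠a[slow]=8 write a[5]=12, slow++,fast++
slow=5 fast=11: a[fast]=13≠a[slow]=12 write a[6]=13, slow++,fast++
slow=6 fast=12: a[fast]=14≠a[slow]=13 write a[7]=14, slow++,fast++

slow=7, fast=13, prefix=[1, 2, 4, 6, 8, 12, 13, 14]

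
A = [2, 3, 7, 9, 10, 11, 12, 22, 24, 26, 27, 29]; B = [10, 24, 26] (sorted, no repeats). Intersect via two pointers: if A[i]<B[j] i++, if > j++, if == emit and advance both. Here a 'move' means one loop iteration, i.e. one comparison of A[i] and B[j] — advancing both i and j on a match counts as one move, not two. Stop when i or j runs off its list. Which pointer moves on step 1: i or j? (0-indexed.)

[i=0,j=0] 2<10 → i++

i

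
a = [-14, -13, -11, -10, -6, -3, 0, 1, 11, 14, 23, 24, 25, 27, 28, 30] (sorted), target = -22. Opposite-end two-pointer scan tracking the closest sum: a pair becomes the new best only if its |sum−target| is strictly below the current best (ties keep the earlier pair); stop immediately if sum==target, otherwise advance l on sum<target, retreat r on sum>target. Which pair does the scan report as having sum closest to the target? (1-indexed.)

[1,16] -14+30=16 d=38 * → r--
[1,15] -14+28=14 d=36 * → r--
[1,14] -14+27=13 d=35 * → r--
[1,13] -14+25=11 d=33 * → r--
[1,12] -14+24=10 d=32 * → r--
[1,11] -14+23=9 d=31 * → r--
[1,10] -14+14=0 d=22 * → r--
[1,9] -14+11=-3 d=19 * → r--
[1,8] -14+1=-13 d=9 * → r--
[1,7] -14+0=-14 d=8 * → r--
[1,6] -14+-3=-17 d=5 * → r--
[1,5] -14+-6=-20 d=2 * → r--
[1,4] -14+-10=-24 d=2 → l++
[2,4] -13+-10=-23 d=1 * → l++
[3,4] -11+-10=-21 d=1 → r--

pair (-13, -10) with sum -23 (|Δ|=1)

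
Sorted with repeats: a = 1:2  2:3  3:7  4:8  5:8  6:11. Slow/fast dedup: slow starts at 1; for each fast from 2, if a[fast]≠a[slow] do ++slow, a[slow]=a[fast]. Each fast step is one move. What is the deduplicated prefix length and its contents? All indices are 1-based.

(s=1,f=2) a[fast]=3≠a[slow]=2 write a[2]=3 → slow++,fast++
(s=2,f=3) a[fast]=7≠a[slow]=3 write a[3]=7 → slow++,fast++
(s=3,f=4) a[fast]=8≠a[slow]=7 write a[4]=8 → slow++,fast++
(s=4,f=5) a[fast]=8=a[slow] dup → fast++
(s=4,f=6) a[fast]=11≠a[slow]=8 write a[5]=11 → slow++,fast++

length 5; prefix = [2, 3, 7, 8, 11]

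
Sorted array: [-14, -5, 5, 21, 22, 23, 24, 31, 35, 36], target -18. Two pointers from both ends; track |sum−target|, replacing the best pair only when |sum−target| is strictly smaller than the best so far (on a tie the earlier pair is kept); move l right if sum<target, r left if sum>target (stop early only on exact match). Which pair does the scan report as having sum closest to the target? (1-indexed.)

l=1 r=10: -14+36=22 d=40 *, r--
l=1 r=9: -14+35=21 d=39 *, r--
l=1 r=8: -14+31=17 d=35 *, r--
l=1 r=7: -14+24=10 d=28 *, r--
l=1 r=6: -14+23=9 d=27 *, r--
l=1 r=5: -14+22=8 d=26 *, r--
l=1 r=4: -14+21=7 d=25 *, r--
l=1 r=3: -14+5=-9 d=9 *, r--
l=1 r=2: -14+-5=-19 d=1 *, l++

pair (-14, -5) with sum -19 (|Δ|=1)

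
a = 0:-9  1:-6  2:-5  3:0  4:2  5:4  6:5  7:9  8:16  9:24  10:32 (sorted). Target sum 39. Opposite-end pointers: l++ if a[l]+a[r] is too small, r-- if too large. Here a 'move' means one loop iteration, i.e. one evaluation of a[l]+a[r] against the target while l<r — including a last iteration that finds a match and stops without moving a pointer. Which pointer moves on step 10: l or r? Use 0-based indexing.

r

l=0 r=10: -9+32=23 <39, l++
l=1 r=10: -6+32=26 <39, l++
l=2 r=10: -5+32=27 <39, l++
l=3 r=10: 0+32=32 <39, l++
l=4 r=10: 2+32=34 <39, l++
l=5 r=10: 4+32=36 <39, l++
l=6 r=10: 5+32=37 <39, l++
l=7 r=10: 9+32=41 >39, r--
l=7 r=9: 9+24=33 <39, l++
l=8 r=9: 16+24=40 >39, r--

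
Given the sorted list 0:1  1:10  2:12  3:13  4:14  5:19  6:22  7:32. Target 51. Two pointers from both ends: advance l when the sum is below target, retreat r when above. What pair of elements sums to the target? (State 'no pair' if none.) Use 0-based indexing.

[0,7] 1+32=33 <51 → l++
[1,7] 10+32=42 <51 → l++
[2,7] 12+32=44 <51 → l++
[3,7] 13+32=45 <51 → l++
[4,7] 14+32=46 <51 → l++
[5,7] 19+32=51 → found

(19, 32)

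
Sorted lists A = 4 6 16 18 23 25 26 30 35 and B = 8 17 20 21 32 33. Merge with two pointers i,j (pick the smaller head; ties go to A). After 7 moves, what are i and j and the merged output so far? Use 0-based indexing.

i=0 j=0: A[i]=4<=B[j]=8 take 4, i++
i=1 j=0: A[i]=6<=B[j]=8 take 6, i++
i=2 j=0: A[i]=16>B[j]=8 take 8, j++
i=2 j=1: A[i]=16<=B[j]=17 take 16, i++
i=3 j=1: A[i]=18>B[j]=17 take 17, j++
i=3 j=2: A[i]=18<=B[j]=20 take 18, i++
i=4 j=2: A[i]=23>B[j]=20 take 20, j++

i=4, j=3, merged so far=[4, 6, 8, 16, 17, 18, 20]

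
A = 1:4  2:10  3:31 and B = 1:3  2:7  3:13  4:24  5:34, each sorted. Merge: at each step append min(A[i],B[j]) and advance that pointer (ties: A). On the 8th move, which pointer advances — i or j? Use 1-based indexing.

j

[i=1,j=1] A[i]=4>B[j]=3 take 3 → j++
[i=1,j=2] A[i]=4<=B[j]=7 take 4 → i++
[i=2,j=2] A[i]=10>B[j]=7 take 7 → j++
[i=2,j=3] A[i]=10<=B[j]=13 take 10 → i++
[i=3,j=3] A[i]=31>B[j]=13 take 13 → j++
[i=3,j=4] A[i]=31>B[j]=24 take 24 → j++
[i=3,j=5] A[i]=31<=B[j]=34 take 31 → i++
[i=4,j=5] A done, take B[j]=34 → j++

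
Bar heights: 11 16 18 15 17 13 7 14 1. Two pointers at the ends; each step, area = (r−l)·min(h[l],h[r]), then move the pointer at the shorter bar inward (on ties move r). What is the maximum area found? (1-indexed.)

max area = 84

[1,9] min(11,1)*8=8 best=8 * → r--
[1,8] min(11,14)*7=77 best=77 * → l++
[2,8] min(16,14)*6=84 best=84 * → r--
[2,7] min(16,7)*5=35 best=84 → r--
[2,6] min(16,13)*4=52 best=84 → r--
[2,5] min(16,17)*3=48 best=84 → l++
[3,5] min(18,17)*2=34 best=84 → r--
[3,4] min(18,15)*1=15 best=84 → r--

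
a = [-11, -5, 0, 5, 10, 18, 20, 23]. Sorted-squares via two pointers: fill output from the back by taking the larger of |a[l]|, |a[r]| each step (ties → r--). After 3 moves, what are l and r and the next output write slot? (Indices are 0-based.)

[0,7] |-11|<=|23| out[7]=529 → r--
[0,6] |-11|<=|20| out[6]=400 → r--
[0,5] |-11|<=|18| out[5]=324 → r--

l=0, r=4, next write slot=4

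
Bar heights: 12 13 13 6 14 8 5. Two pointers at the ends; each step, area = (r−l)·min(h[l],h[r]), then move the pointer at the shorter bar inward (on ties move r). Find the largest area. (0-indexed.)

max area = 48

l=0 r=6: min(12,5)*6=30 best=30 *, r--
l=0 r=5: min(12,8)*5=40 best=40 *, r--
l=0 r=4: min(12,14)*4=48 best=48 *, l++
l=1 r=4: min(13,14)*3=39 best=48, l++
l=2 r=4: min(13,14)*2=26 best=48, l++
l=3 r=4: min(6,14)*1=6 best=48, l++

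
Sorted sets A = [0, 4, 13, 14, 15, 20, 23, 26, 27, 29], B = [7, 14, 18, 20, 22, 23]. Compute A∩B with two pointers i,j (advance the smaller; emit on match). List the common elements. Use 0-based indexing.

i=0 j=0: 0<7, i++
i=1 j=0: 4<7, i++
i=2 j=0: 13>7, j++
i=2 j=1: 13<14, i++
i=3 j=1: 14==14 emit, i++,j++
i=4 j=2: 15<18, i++
i=5 j=2: 20>18, j++
i=5 j=3: 20==20 emit, i++,j++
i=6 j=4: 23>22, j++
i=6 j=5: 23==23 emit, i++,j++

intersection = [14, 20, 23]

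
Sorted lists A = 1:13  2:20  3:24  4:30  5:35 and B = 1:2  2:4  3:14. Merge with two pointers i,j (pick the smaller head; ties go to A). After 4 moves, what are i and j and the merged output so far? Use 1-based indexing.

i=1 j=1: A[i]=13>B[j]=2 take 2, j++
i=1 j=2: A[i]=13>B[j]=4 take 4, j++
i=1 j=3: A[i]=13<=B[j]=14 take 13, i++
i=2 j=3: A[i]=20>B[j]=14 take 14, j++

i=2, j=4, merged so far=[2, 4, 13, 14]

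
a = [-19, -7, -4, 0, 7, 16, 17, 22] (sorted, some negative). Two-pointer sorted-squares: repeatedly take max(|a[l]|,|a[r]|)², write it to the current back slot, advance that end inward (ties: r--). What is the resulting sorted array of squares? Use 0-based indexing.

[0,7] |-19|<=|22| out[7]=484 → r--
[0,6] |-19|>|17| out[6]=361 → l++
[1,6] |-7|<=|17| out[5]=289 → r--
[1,5] |-7|<=|16| out[4]=256 → r--
[1,4] |-7|<=|7| out[3]=49 → r--
[1,3] |-7|>|0| out[2]=49 → l++
[2,3] |-4|>|0| out[1]=16 → l++
[3,3] |0|<=|0| out[0]=0 → r--

[0, 16, 49, 49, 256, 289, 361, 484]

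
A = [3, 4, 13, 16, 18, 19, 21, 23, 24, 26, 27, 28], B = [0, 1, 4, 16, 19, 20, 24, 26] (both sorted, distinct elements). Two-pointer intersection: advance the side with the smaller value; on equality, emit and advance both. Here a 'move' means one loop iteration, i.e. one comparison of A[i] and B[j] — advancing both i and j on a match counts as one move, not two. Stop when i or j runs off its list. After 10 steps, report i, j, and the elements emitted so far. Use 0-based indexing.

i=7, j=6, emitted=[4, 16, 19]

i=0 j=0: 3>0, j++
i=0 j=1: 3>1, j++
i=0 j=2: 3<4, i++
i=1 j=2: 4==4 emit, i++,j++
i=2 j=3: 13<16, i++
i=3 j=3: 16==16 emit, i++,j++
i=4 j=4: 18<19, i++
i=5 j=4: 19==19 emit, i++,j++
i=6 j=5: 21>20, j++
i=6 j=6: 21<24, i++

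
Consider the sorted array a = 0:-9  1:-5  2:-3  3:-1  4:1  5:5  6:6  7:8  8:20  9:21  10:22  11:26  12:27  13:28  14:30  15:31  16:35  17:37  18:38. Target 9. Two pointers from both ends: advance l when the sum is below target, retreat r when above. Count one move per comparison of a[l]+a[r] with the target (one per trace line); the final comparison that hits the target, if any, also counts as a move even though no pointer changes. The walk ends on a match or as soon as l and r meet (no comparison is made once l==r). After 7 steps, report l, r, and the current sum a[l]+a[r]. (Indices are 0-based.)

l=0, r=11, sum=17

l=0 r=18: -9+38=29 >9, r--
l=0 r=17: -9+37=28 >9, r--
l=0 r=16: -9+35=26 >9, r--
l=0 r=15: -9+31=22 >9, r--
l=0 r=14: -9+30=21 >9, r--
l=0 r=13: -9+28=19 >9, r--
l=0 r=12: -9+27=18 >9, r--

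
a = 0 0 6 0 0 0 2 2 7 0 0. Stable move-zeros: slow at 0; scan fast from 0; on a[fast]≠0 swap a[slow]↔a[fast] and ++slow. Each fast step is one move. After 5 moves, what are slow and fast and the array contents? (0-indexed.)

slow=1, fast=5, a=[6, 0, 0, 0, 0, 0, 2, 2, 7, 0, 0]

slow=0 fast=0: a[fast]=0, fast++
slow=0 fast=1: a[fast]=0, fast++
slow=0 fast=2: a[fast]=6≠0 swap→a[0]=6, slow++,fast++
slow=1 fast=3: a[fast]=0, fast++
slow=1 fast=4: a[fast]=0, fast++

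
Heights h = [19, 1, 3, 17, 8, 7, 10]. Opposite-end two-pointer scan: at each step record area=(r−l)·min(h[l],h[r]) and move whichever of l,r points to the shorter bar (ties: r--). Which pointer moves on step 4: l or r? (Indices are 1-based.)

r

[1,7] min(19,10)*6=60 best=60 * → r--
[1,6] min(19,7)*5=35 best=60 → r--
[1,5] min(19,8)*4=32 best=60 → r--
[1,4] min(19,17)*3=51 best=60 → r--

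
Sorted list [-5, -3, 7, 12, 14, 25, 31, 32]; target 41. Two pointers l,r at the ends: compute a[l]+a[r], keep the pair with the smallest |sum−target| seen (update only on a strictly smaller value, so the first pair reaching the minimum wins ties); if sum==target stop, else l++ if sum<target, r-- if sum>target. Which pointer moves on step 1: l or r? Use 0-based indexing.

l=0 r=7: -5+32=27 d=14 *, l++

l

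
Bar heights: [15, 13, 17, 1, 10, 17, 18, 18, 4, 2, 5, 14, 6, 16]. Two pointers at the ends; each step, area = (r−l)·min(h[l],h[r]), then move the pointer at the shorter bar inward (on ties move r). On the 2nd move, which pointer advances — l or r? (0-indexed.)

l=0 r=13: min(15,16)*13=195 best=195 *, l++
l=1 r=13: min(13,16)*12=156 best=195, l++

l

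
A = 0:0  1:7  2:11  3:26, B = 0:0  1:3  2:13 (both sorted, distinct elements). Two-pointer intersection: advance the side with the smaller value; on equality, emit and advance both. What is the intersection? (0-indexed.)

i=0 j=0: 0==0 emit, i++,j++
i=1 j=1: 7>3, j++
i=1 j=2: 7<13, i++
i=2 j=2: 11<13, i++
i=3 j=2: 26>13, j++

intersection = [0]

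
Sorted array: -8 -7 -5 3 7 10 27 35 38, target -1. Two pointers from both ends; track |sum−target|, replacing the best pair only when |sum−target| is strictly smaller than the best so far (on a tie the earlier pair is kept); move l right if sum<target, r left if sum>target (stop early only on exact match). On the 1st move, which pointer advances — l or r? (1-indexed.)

[1,9] -8+38=30 d=31 * → r--

r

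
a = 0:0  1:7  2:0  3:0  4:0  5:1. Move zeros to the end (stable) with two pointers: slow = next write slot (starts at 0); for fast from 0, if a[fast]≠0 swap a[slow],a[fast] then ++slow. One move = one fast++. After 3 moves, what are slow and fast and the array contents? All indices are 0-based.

slow=1, fast=3, a=[7, 0, 0, 0, 0, 1]

(s=0,f=0) a[fast]=0 → fast++
(s=0,f=1) a[fast]=7≠0 swap→a[0]=7 → slow++,fast++
(s=1,f=2) a[fast]=0 → fast++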